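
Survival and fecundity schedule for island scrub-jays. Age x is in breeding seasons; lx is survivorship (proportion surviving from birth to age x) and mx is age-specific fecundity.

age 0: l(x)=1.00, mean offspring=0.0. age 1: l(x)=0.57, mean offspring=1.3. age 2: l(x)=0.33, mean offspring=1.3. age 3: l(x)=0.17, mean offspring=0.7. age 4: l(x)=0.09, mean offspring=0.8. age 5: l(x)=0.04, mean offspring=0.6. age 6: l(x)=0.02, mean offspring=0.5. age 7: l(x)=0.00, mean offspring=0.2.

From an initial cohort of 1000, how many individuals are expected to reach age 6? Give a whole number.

20

Expected survivors = N0 · l_6 = 1000 × 0.02 = 20 → 20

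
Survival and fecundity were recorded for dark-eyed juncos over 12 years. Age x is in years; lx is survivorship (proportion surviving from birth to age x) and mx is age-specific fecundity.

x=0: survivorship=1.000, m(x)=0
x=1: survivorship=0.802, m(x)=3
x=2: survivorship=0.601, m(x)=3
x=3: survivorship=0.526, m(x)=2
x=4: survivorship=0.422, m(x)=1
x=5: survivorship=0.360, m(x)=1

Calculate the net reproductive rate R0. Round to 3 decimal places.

6.043

lx·mx by age: 0, 2.406, 1.803, 1.052, 0.422, 0.36
R0 = Σ lx·mx = 6.043 → 6.043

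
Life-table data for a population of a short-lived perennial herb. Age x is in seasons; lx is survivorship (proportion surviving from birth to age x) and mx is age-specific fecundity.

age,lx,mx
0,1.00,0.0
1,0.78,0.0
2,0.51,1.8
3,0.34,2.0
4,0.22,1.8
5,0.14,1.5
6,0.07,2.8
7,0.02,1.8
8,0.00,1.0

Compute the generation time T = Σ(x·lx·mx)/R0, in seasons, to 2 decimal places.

lx·mx: 0, 0, 0.918, 0.68, 0.396, 0.21, 0.196, 0.036, 0 → R0 = 2.436
x·lx·mx: 0, 0, 1.836, 2.04, 1.584, 1.05, 1.176, 0.252, 0 → Σ = 7.938
T = 7.938 / 2.436 = 3.258621… → 3.26

3.26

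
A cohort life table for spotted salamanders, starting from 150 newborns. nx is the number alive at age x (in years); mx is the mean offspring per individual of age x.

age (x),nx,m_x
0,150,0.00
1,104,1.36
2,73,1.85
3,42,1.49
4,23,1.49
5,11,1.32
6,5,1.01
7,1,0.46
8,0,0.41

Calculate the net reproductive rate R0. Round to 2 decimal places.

lx = nx/n0 = nx/150: 1, 0.69333…, 0.48667…, 0.28, 0.15333…, 0.07333…, 0.03333…, 0.00667…, 0
lx·mx by age: 0, 0.942933…, 0.900333…, 0.4172, 0.228467…, 0.0968…, 0.033667…, 0.003067…, 0
R0 = Σ lx·mx = 2.622467… → 2.62

2.62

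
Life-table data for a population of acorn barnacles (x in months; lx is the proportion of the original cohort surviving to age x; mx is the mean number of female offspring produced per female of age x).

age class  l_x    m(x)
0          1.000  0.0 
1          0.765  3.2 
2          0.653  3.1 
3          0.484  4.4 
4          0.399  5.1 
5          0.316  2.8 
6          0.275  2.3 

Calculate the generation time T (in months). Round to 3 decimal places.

lx·mx: 0, 2.448, 2.0243, 2.1296, 2.0349, 0.8848, 0.6325 → R0 = 10.1541
x·lx·mx: 0, 2.448, 4.0486, 6.3888, 8.1396, 4.424, 3.795 → Σ = 29.244
T = 29.244 / 10.1541 = 2.880019… → 2.880

2.880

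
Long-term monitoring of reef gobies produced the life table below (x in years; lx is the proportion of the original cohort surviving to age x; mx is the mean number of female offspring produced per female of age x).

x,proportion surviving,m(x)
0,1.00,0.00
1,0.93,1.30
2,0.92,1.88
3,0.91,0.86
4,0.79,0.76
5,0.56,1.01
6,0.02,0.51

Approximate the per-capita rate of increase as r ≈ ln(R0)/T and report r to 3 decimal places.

0.632

R0 = Σ lx·mx = 0 + 1.209 + 1.7296 + 0.7826 + 0.6004 + 0.5656 + 0.0102 = 4.8974
Σ x·lx·mx = 12.3068; T = 12.3068/4.8974 = 2.51293…
r ≈ ln(R0)/T = ln(4.8974)/2.51293… = 0.63221… → 0.632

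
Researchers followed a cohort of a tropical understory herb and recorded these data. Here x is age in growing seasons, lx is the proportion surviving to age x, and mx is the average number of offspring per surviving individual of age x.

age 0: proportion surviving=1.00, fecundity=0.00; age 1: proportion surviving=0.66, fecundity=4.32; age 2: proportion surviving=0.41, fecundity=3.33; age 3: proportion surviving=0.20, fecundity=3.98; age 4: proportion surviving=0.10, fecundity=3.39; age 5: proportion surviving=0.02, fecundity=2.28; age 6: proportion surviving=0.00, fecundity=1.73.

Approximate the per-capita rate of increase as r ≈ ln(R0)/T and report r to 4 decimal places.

R0 = Σ lx·mx = 0 + 2.8512 + 1.3653 + 0.796 + 0.339 + 0.0456 + 0 = 5.3971
Σ x·lx·mx = 9.5538; T = 9.5538/5.3971 = 1.77017…
r ≈ ln(R0)/T = ln(5.3971)/1.77017… = 0.952371… → 0.9524

0.9524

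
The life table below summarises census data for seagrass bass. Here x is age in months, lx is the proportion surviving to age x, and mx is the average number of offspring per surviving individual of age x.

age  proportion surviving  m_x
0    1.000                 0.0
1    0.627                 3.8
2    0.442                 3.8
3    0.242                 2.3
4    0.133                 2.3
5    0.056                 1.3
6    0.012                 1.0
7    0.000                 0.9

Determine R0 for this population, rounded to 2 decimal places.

lx·mx by age: 0, 2.3826, 1.6796, 0.5566, 0.3059, 0.0728, 0.012, 0
R0 = Σ lx·mx = 5.0095 → 5.01

5.01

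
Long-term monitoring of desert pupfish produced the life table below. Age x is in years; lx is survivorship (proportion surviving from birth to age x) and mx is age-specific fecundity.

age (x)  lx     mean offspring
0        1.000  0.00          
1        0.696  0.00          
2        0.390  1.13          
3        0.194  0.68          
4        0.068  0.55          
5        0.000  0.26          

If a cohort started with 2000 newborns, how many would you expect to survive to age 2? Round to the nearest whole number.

780

Expected survivors = N0 · l_2 = 2000 × 0.390 = 780 → 780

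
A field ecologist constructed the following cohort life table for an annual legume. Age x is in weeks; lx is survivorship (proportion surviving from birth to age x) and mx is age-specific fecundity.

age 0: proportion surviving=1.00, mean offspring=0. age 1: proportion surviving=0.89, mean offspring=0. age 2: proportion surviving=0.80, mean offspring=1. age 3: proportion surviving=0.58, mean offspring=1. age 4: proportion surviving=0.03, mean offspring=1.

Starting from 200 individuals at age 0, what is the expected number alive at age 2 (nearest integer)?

Expected survivors = N0 · l_2 = 200 × 0.80 = 160 → 160

160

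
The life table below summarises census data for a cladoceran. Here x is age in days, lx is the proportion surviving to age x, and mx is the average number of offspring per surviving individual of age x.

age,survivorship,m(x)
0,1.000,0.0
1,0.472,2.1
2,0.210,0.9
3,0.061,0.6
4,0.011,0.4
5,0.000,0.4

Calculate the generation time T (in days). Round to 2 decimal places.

lx·mx: 0, 0.9912, 0.189, 0.0366, 0.0044, 0 → R0 = 1.2212
x·lx·mx: 0, 0.9912, 0.378, 0.1098, 0.0176, 0 → Σ = 1.4966
T = 1.4966 / 1.2212 = 1.225516… → 1.23

1.23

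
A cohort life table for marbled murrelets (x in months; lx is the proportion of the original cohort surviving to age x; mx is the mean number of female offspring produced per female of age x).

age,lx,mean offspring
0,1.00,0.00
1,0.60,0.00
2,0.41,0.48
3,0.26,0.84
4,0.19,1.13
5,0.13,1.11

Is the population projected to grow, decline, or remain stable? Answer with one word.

R0 = Σ lx·mx = 0 + 0 + 0.1968 + 0.2184 + 0.2147 + 0.1443 = 0.7742
R0 < 1, so the population is declining.

declining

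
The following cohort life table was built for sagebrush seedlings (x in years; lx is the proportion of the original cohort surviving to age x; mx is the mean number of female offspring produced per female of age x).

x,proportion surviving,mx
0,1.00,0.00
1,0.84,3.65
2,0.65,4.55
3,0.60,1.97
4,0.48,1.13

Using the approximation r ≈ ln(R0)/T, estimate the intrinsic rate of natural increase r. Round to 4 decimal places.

1.0794

R0 = Σ lx·mx = 0 + 3.066 + 2.9575 + 1.182 + 0.5424 = 7.7479
Σ x·lx·mx = 14.6966; T = 14.6966/7.7479 = 1.89685…
r ≈ ln(R0)/T = ln(7.7479)/1.89685… = 1.07938… → 1.0794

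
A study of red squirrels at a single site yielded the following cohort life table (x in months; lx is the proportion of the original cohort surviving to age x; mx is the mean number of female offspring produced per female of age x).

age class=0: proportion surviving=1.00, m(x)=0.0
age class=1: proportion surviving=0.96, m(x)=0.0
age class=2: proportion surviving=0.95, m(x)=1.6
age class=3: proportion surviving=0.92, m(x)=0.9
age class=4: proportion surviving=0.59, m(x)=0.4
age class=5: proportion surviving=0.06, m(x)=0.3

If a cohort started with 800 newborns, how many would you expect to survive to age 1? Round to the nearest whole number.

Expected survivors = N0 · l_1 = 800 × 0.96 = 768 → 768

768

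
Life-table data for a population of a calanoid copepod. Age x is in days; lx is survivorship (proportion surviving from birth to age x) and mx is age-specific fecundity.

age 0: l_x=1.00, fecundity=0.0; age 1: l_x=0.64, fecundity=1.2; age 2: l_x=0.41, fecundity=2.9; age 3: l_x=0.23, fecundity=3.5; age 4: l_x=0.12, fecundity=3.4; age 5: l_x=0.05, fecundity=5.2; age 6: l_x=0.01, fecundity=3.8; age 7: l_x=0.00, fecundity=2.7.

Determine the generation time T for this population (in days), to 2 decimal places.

2.51

lx·mx: 0, 0.768, 1.189, 0.805, 0.408, 0.26, 0.038, 0 → R0 = 3.468
x·lx·mx: 0, 0.768, 2.378, 2.415, 1.632, 1.3, 0.228, 0 → Σ = 8.721
T = 8.721 / 3.468 = 2.514706… → 2.51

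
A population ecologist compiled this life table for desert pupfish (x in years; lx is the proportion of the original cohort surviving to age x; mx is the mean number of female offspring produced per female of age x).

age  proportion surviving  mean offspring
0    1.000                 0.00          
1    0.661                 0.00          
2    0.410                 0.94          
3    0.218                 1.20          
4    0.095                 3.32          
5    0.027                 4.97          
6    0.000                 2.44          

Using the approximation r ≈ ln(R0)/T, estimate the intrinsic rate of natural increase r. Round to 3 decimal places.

0.029

R0 = Σ lx·mx = 0 + 0 + 0.3854 + 0.2616 + 0.3154 + 0.13419 + 0 = 1.09659
Σ x·lx·mx = 3.48815; T = 3.48815/1.09659 = 3.18091…
r ≈ ln(R0)/T = ln(1.09659)/3.18091… = 0.02899… → 0.029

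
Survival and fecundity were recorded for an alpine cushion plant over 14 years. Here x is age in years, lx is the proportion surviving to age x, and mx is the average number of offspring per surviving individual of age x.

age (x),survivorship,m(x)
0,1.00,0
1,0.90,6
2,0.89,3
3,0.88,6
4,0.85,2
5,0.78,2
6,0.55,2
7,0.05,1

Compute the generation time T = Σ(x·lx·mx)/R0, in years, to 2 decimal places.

lx·mx: 0, 5.4, 2.67, 5.28, 1.7, 1.56, 1.1, 0.05 → R0 = 17.76
x·lx·mx: 0, 5.4, 5.34, 15.84, 6.8, 7.8, 6.6, 0.35 → Σ = 48.13
T = 48.13 / 17.76 = 2.710023… → 2.71

2.71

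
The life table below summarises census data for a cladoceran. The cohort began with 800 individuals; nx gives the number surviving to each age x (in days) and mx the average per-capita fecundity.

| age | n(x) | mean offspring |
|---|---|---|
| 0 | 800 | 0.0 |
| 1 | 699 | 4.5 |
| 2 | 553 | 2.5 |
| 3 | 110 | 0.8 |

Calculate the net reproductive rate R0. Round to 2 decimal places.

lx = nx/n0 = nx/800: 1, 0.87375, 0.69125, 0.1375
lx·mx by age: 0, 3.931875, 1.728125, 0.11
R0 = Σ lx·mx = 5.77 → 5.77

5.77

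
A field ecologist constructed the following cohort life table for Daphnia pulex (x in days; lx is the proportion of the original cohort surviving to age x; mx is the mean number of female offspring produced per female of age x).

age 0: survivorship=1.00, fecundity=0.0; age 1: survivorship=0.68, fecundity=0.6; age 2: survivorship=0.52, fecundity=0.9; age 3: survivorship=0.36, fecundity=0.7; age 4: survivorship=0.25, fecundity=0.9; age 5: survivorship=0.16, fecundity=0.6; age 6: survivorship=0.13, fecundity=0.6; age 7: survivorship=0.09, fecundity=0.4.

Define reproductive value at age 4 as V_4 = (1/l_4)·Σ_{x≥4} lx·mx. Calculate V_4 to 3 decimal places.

1.740

lx·mx for x ≥ 4: 0.225, 0.096, 0.078, 0.036 → sum = 0.435
V_4 = 0.435 / l_4 = 0.435 / 0.25 = 1.74 → 1.740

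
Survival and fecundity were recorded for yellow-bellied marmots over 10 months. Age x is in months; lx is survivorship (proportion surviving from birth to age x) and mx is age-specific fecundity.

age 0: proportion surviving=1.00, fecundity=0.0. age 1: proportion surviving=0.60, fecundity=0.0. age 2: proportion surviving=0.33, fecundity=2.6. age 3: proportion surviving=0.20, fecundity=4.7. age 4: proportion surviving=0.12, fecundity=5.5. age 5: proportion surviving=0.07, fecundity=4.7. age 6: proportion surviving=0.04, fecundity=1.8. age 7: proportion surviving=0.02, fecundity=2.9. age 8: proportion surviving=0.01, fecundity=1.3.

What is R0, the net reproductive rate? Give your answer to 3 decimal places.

2.930

lx·mx by age: 0, 0, 0.858, 0.94, 0.66, 0.329, 0.072, 0.058, 0.013
R0 = Σ lx·mx = 2.93 → 2.930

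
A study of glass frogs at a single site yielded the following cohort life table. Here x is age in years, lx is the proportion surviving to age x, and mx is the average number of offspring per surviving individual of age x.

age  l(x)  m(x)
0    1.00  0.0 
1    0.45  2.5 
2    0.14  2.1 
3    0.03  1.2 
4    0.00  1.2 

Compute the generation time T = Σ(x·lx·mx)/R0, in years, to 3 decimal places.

lx·mx: 0, 1.125, 0.294, 0.036, 0 → R0 = 1.455
x·lx·mx: 0, 1.125, 0.588, 0.108, 0 → Σ = 1.821
T = 1.821 / 1.455 = 1.251546… → 1.252

1.252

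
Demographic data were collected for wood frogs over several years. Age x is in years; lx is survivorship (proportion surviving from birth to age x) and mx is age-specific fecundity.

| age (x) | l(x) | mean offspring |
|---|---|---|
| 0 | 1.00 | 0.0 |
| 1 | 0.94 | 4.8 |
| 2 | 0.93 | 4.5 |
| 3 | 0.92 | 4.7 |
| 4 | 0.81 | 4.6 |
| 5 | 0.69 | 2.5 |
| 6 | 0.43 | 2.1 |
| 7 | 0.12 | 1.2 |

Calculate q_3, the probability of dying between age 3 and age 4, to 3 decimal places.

0.120

q_3 = (l_3 − l_4) / l_3 = (0.92 − 0.81) / 0.92
     = 0.11 / 0.92 = 0.119565… → 0.120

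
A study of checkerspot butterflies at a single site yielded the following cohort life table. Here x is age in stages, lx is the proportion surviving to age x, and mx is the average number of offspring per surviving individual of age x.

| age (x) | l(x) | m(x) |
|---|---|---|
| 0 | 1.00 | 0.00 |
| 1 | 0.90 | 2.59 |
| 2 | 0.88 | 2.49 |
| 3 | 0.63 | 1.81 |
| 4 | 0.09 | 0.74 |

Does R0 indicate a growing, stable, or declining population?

R0 = Σ lx·mx = 0 + 2.331 + 2.1912 + 1.1403 + 0.0666 = 5.7291
R0 > 1, so the population is growing.

growing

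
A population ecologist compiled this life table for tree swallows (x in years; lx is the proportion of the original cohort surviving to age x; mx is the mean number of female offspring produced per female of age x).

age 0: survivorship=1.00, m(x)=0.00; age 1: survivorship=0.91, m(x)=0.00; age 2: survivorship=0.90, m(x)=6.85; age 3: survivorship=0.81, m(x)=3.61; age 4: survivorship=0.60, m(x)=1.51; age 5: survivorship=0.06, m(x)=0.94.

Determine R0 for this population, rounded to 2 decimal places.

10.05

lx·mx by age: 0, 0, 6.165, 2.9241, 0.906, 0.0564
R0 = Σ lx·mx = 10.0515 → 10.05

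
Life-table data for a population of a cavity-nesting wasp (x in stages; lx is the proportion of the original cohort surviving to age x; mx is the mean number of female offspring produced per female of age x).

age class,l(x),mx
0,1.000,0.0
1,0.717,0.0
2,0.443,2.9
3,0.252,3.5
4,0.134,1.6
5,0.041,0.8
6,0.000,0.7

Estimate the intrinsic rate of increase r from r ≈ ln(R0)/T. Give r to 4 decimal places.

R0 = Σ lx·mx = 0 + 0 + 1.2847 + 0.882 + 0.2144 + 0.0328 + 0 = 2.4139
Σ x·lx·mx = 6.237; T = 6.237/2.4139 = 2.58379…
r ≈ ln(R0)/T = ln(2.4139)/2.58379… = 0.341067… → 0.3411

0.3411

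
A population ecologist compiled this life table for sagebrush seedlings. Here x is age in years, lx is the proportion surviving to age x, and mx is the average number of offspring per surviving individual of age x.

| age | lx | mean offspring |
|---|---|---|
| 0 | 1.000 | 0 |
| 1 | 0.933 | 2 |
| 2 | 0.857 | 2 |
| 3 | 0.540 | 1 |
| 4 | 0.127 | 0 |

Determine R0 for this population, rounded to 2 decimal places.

lx·mx by age: 0, 1.866, 1.714, 0.54, 0
R0 = Σ lx·mx = 4.12 → 4.12

4.12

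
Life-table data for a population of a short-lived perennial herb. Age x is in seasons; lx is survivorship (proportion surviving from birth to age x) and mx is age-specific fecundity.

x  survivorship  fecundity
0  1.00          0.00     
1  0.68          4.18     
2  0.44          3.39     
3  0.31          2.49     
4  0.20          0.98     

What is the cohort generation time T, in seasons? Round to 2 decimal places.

1.68

lx·mx: 0, 2.8424, 1.4916, 0.7719, 0.196 → R0 = 5.3019
x·lx·mx: 0, 2.8424, 2.9832, 2.3157, 0.784 → Σ = 8.9253
T = 8.9253 / 5.3019 = 1.683415… → 1.68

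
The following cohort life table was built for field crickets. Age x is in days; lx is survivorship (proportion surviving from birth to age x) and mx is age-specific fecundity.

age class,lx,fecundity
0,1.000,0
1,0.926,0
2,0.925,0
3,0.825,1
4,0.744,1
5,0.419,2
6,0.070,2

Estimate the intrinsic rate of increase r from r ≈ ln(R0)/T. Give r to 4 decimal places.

0.2272

R0 = Σ lx·mx = 0 + 0 + 0 + 0.825 + 0.744 + 0.838 + 0.14 = 2.547
Σ x·lx·mx = 10.481; T = 10.481/2.547 = 4.11504…
r ≈ ln(R0)/T = ln(2.547)/4.11504… = 0.227195… → 0.2272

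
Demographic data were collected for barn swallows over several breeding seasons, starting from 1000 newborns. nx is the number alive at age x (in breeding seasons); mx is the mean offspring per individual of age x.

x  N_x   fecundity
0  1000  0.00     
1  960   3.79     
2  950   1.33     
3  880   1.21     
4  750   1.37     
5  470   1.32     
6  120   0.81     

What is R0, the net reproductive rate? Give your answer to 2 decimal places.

7.71

lx = nx/n0 = nx/1000: 1, 0.96, 0.95, 0.88, 0.75, 0.47, 0.12
lx·mx by age: 0, 3.6384, 1.2635, 1.0648, 1.0275, 0.6204, 0.0972
R0 = Σ lx·mx = 7.7118 → 7.71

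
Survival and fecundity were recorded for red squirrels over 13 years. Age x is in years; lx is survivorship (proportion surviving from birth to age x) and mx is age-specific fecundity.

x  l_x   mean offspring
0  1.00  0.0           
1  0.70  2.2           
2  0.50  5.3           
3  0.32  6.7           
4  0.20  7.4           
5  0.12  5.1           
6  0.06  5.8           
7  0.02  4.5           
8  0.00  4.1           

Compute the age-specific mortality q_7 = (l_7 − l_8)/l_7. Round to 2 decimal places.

1.00

q_7 = (l_7 − l_8) / l_7 = (0.02 − 0) / 0.02
     = 0.02 / 0.02 = 1 → 1.00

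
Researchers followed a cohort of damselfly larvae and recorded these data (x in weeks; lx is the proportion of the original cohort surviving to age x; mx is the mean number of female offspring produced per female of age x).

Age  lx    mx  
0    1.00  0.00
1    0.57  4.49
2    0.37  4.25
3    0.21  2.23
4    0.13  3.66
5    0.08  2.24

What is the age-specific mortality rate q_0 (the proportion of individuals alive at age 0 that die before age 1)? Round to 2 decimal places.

0.43

q_0 = (l_0 − l_1) / l_0 = (1 − 0.57) / 1
     = 0.43 / 1 = 0.43 → 0.43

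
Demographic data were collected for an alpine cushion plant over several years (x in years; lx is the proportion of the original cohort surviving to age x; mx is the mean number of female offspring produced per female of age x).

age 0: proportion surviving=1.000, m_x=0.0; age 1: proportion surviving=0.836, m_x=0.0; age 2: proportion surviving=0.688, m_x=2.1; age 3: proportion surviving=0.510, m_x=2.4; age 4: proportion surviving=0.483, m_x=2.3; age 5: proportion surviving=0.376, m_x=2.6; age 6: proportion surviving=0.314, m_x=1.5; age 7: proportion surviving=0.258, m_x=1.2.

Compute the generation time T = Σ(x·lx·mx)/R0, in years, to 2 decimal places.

3.77

lx·mx: 0, 0, 1.4448, 1.224, 1.1109, 0.9776, 0.471, 0.3096 → R0 = 5.5379
x·lx·mx: 0, 0, 2.8896, 3.672, 4.4436, 4.888, 2.826, 2.1672 → Σ = 20.8864
T = 20.8864 / 5.5379 = 3.771538… → 3.77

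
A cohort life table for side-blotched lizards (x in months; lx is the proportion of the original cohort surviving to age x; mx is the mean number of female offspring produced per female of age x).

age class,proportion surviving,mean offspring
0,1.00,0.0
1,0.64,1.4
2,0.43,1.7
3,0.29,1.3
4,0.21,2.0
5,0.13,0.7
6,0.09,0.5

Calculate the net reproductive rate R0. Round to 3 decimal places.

lx·mx by age: 0, 0.896, 0.731, 0.377, 0.42, 0.091, 0.045
R0 = Σ lx·mx = 2.56 → 2.560

2.560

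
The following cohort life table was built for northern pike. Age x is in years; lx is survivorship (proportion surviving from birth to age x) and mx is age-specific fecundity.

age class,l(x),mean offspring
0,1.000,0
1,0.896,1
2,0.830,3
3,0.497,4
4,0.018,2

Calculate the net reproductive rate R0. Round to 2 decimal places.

lx·mx by age: 0, 0.896, 2.49, 1.988, 0.036
R0 = Σ lx·mx = 5.41 → 5.41

5.41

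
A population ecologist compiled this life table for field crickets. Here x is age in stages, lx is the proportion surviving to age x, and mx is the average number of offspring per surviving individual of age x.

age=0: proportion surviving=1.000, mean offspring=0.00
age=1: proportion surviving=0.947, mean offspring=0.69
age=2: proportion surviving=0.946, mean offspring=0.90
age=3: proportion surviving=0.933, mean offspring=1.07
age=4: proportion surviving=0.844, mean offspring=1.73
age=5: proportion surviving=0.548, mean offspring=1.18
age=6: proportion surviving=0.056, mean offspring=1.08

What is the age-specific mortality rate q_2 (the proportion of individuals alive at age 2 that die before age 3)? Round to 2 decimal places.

0.01

q_2 = (l_2 − l_3) / l_2 = (0.946 − 0.933) / 0.946
     = 0.013 / 0.946 = 0.013742… → 0.01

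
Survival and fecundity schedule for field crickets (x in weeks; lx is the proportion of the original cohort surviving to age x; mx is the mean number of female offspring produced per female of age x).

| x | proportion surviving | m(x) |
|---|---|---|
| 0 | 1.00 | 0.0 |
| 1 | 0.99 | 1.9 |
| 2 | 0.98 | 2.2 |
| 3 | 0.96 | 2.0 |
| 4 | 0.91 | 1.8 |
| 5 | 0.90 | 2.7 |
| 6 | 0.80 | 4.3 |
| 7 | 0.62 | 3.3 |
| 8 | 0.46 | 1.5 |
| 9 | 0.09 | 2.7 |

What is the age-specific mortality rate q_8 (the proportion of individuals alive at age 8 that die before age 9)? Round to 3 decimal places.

0.804

q_8 = (l_8 − l_9) / l_8 = (0.46 − 0.09) / 0.46
     = 0.37 / 0.46 = 0.804348… → 0.804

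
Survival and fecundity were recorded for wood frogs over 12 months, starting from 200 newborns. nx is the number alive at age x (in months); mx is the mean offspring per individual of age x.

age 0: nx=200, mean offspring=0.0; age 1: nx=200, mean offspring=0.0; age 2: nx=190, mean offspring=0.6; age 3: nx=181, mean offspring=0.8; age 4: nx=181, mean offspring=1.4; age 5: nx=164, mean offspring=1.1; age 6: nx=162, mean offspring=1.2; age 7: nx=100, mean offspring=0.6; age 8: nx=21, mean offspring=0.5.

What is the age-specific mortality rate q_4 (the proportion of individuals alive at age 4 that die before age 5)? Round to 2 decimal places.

lx = nx/n0 = nx/200: 1, 1, 0.95, 0.905, 0.905, 0.82, 0.81, 0.5, 0.105
q_4 = (l_4 − l_5) / l_4 = (0.905 − 0.82) / 0.905
     = 0.085 / 0.905 = 0.093923… → 0.09

0.09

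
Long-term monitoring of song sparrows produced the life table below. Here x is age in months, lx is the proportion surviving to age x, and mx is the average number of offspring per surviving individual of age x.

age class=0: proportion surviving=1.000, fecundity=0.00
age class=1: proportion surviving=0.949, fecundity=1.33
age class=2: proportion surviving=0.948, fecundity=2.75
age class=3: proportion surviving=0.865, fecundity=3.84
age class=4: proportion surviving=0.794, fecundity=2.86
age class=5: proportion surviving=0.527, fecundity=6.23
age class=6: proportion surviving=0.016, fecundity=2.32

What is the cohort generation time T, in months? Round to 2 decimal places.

3.30

lx·mx: 0, 1.26217, 2.607, 3.3216, 2.27084, 3.28321, 0.03712 → R0 = 12.78194
x·lx·mx: 0, 1.26217, 5.214, 9.9648, 9.08336, 16.41605, 0.22272 → Σ = 42.1631
T = 42.1631 / 12.78194 = 3.298646… → 3.30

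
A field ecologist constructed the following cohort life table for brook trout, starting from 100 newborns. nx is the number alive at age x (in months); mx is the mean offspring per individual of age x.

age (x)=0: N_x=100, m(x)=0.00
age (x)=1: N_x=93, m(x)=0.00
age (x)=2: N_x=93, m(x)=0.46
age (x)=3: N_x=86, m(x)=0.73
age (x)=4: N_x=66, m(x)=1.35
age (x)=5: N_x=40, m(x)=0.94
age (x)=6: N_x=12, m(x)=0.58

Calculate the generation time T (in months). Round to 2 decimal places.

lx = nx/n0 = nx/100: 1, 0.93, 0.93, 0.86, 0.66, 0.4, 0.12
lx·mx: 0, 0, 0.4278, 0.6278, 0.891, 0.376, 0.0696 → R0 = 2.3922
x·lx·mx: 0, 0, 0.8556, 1.8834, 3.564, 1.88, 0.4176 → Σ = 8.6006
T = 8.6006 / 2.3922 = 3.595268… → 3.60

3.60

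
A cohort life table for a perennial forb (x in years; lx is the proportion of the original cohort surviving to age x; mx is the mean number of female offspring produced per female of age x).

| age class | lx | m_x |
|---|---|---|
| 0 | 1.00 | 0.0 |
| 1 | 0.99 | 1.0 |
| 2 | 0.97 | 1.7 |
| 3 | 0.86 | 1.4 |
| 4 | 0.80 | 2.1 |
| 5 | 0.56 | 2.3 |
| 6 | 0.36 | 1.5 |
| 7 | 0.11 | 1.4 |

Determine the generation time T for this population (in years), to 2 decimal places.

lx·mx: 0, 0.99, 1.649, 1.204, 1.68, 1.288, 0.54, 0.154 → R0 = 7.505
x·lx·mx: 0, 0.99, 3.298, 3.612, 6.72, 6.44, 3.24, 1.078 → Σ = 25.378
T = 25.378 / 7.505 = 3.381479… → 3.38

3.38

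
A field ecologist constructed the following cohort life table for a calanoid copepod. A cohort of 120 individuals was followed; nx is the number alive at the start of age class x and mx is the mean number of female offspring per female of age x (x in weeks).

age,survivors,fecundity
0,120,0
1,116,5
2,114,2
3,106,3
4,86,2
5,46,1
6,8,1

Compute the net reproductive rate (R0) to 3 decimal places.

11.267

lx = nx/n0 = nx/120: 1, 0.96667…, 0.95, 0.88333…, 0.71667…, 0.38333…, 0.06667…
lx·mx by age: 0, 4.833333…, 1.9, 2.65…, 1.433333…, 0.383333…, 0.066667…
R0 = Σ lx·mx = 11.266667… → 11.267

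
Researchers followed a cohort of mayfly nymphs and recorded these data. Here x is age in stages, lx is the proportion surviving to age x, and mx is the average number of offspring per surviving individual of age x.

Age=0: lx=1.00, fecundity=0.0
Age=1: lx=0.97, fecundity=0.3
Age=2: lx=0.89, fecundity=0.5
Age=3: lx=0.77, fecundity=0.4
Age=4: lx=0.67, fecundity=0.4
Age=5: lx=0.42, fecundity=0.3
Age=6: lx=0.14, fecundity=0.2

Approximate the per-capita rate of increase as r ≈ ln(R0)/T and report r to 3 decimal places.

R0 = Σ lx·mx = 0 + 0.291 + 0.445 + 0.308 + 0.268 + 0.126 + 0.028 = 1.466
Σ x·lx·mx = 3.975; T = 3.975/1.466 = 2.71146…
r ≈ ln(R0)/T = ln(1.466)/2.71146… = 0.14108… → 0.141

0.141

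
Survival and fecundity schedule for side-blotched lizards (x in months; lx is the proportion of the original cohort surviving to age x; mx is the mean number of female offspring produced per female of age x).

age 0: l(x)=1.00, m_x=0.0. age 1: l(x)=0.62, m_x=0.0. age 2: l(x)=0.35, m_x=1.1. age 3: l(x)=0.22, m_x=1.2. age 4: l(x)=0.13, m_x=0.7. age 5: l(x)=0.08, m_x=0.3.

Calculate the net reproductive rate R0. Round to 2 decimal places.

lx·mx by age: 0, 0, 0.385, 0.264, 0.091, 0.024
R0 = Σ lx·mx = 0.764 → 0.76

0.76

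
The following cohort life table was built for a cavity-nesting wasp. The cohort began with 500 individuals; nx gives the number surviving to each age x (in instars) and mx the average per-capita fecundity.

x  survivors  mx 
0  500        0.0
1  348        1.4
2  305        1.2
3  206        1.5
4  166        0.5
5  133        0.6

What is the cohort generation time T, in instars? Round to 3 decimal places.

lx = nx/n0 = nx/500: 1, 0.696, 0.61, 0.412, 0.332, 0.266
lx·mx: 0, 0.9744, 0.732, 0.618, 0.166, 0.1596 → R0 = 2.65
x·lx·mx: 0, 0.9744, 1.464, 1.854, 0.664, 0.798 → Σ = 5.7544
T = 5.7544 / 2.65 = 2.171472… → 2.171

2.171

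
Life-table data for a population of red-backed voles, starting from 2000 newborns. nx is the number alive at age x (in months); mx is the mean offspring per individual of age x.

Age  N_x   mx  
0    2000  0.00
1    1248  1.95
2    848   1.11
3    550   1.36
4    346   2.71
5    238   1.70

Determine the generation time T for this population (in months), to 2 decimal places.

2.26

lx = nx/n0 = nx/2000: 1, 0.624, 0.424, 0.275, 0.173, 0.119
lx·mx: 0, 1.2168, 0.47064, 0.374, 0.46883, 0.2023 → R0 = 2.73257
x·lx·mx: 0, 1.2168, 0.94128, 1.122, 1.87532, 1.0115 → Σ = 6.1669
T = 6.1669 / 2.73257 = 2.256813… → 2.26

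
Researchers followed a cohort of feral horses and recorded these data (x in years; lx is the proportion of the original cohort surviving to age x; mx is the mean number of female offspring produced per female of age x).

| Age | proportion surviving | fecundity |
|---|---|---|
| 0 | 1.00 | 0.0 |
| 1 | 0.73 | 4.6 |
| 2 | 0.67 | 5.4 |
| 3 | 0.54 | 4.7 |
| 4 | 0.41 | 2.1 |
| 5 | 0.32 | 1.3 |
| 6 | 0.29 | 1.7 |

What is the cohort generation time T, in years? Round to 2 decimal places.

2.37

lx·mx: 0, 3.358, 3.618, 2.538, 0.861, 0.416, 0.493 → R0 = 11.284
x·lx·mx: 0, 3.358, 7.236, 7.614, 3.444, 2.08, 2.958 → Σ = 26.69
T = 26.69 / 11.284 = 2.365296… → 2.37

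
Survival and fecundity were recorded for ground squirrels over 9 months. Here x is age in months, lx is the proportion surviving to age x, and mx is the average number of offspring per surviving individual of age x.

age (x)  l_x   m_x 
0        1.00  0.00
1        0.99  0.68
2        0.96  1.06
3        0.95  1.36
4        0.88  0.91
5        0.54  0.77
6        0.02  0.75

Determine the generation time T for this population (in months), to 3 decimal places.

2.837

lx·mx: 0, 0.6732, 1.0176, 1.292, 0.8008, 0.4158, 0.015 → R0 = 4.2144
x·lx·mx: 0, 0.6732, 2.0352, 3.876, 3.2032, 2.079, 0.09 → Σ = 11.9566
T = 11.9566 / 4.2144 = 2.837082… → 2.837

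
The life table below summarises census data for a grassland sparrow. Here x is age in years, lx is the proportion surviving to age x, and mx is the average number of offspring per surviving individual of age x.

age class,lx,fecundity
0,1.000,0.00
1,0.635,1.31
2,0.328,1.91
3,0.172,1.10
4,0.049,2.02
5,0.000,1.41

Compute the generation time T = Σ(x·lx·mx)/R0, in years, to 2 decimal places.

lx·mx: 0, 0.83185, 0.62648, 0.1892, 0.09898, 0 → R0 = 1.74651
x·lx·mx: 0, 0.83185, 1.25296, 0.5676, 0.39592, 0 → Σ = 3.04833
T = 3.04833 / 1.74651 = 1.745384… → 1.75

1.75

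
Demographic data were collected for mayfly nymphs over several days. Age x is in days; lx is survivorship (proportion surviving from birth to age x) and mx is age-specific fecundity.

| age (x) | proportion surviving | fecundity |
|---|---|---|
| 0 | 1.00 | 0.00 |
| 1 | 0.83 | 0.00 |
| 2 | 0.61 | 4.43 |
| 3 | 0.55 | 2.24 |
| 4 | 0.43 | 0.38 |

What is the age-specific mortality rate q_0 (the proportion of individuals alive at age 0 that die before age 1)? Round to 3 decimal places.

q_0 = (l_0 − l_1) / l_0 = (1 − 0.83) / 1
     = 0.17 / 1 = 0.17 → 0.170

0.170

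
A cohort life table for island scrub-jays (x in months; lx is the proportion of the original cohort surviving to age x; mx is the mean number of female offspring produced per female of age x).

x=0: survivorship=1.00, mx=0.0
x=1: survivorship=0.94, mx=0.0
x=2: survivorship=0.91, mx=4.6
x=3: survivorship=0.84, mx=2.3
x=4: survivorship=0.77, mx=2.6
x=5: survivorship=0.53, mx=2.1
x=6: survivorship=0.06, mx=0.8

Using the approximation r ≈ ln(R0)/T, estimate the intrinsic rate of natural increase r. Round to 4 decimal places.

0.7377

R0 = Σ lx·mx = 0 + 0 + 4.186 + 1.932 + 2.002 + 1.113 + 0.048 = 9.281
Σ x·lx·mx = 28.029; T = 28.029/9.281 = 3.02004…
r ≈ ln(R0)/T = ln(9.281)/3.02004… = 0.737728… → 0.7377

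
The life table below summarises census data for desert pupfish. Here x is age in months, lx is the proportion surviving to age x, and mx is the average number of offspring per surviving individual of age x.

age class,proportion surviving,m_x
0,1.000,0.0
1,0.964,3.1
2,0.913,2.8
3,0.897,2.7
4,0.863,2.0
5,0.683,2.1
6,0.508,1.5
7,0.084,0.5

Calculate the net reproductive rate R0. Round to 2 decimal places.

lx·mx by age: 0, 2.9884, 2.5564, 2.4219, 1.726, 1.4343, 0.762, 0.042
R0 = Σ lx·mx = 11.931 → 11.93

11.93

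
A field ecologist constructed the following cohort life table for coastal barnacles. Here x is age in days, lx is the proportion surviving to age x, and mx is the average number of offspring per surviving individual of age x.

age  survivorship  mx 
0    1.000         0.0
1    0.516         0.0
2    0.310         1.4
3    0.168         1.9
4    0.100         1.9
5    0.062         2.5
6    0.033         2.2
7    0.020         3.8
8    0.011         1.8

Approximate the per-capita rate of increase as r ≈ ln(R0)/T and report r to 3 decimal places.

0.067

R0 = Σ lx·mx = 0 + 0 + 0.434 + 0.3192 + 0.19 + 0.155 + 0.0726 + 0.076 + 0.0198 = 1.2666
Σ x·lx·mx = 4.4866; T = 4.4866/1.2666 = 3.54224…
r ≈ ln(R0)/T = ln(1.2666)/3.54224… = 0.06672… → 0.067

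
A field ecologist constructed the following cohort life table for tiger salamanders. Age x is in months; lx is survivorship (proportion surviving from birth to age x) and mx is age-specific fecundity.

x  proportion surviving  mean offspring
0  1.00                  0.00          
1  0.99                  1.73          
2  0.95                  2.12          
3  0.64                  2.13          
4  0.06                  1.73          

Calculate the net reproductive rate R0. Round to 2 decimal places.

5.19

lx·mx by age: 0, 1.7127, 2.014, 1.3632, 0.1038
R0 = Σ lx·mx = 5.1937 → 5.19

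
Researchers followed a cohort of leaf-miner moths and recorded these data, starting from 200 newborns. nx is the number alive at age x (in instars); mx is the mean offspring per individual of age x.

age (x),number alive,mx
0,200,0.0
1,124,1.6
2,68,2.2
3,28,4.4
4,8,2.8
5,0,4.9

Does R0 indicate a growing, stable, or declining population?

lx = nx/n0 = nx/200: 1, 0.62, 0.34, 0.14, 0.04, 0
R0 = Σ lx·mx = 0 + 0.992 + 0.748 + 0.616 + 0.112 + 0 = 2.468
R0 > 1, so the population is growing.

growing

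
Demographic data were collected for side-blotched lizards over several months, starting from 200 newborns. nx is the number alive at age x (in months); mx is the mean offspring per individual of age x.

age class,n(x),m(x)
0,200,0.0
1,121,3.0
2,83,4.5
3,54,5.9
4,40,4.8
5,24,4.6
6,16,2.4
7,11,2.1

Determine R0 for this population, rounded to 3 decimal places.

lx = nx/n0 = nx/200: 1, 0.605, 0.415, 0.27, 0.2, 0.12, 0.08, 0.055
lx·mx by age: 0, 1.815, 1.8675, 1.593, 0.96, 0.552, 0.192, 0.1155
R0 = Σ lx·mx = 7.095 → 7.095

7.095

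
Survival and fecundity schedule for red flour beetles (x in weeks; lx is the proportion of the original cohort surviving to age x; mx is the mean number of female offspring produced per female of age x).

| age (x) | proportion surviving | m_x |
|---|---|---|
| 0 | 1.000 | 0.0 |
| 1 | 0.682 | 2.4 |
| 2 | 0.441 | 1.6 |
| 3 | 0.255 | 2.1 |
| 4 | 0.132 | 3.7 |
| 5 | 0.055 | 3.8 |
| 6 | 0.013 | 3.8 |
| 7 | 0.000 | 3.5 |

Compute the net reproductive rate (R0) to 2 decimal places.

3.62

lx·mx by age: 0, 1.6368, 0.7056, 0.5355, 0.4884, 0.209, 0.0494, 0
R0 = Σ lx·mx = 3.6247 → 3.62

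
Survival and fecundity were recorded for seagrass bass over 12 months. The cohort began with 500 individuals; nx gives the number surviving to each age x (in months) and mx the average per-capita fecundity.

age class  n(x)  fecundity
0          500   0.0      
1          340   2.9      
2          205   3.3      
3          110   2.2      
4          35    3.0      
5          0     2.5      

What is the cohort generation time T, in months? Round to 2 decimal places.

lx = nx/n0 = nx/500: 1, 0.68, 0.41, 0.22, 0.07, 0
lx·mx: 0, 1.972, 1.353, 0.484, 0.21, 0 → R0 = 4.019
x·lx·mx: 0, 1.972, 2.706, 1.452, 0.84, 0 → Σ = 6.97
T = 6.97 / 4.019 = 1.734262… → 1.73

1.73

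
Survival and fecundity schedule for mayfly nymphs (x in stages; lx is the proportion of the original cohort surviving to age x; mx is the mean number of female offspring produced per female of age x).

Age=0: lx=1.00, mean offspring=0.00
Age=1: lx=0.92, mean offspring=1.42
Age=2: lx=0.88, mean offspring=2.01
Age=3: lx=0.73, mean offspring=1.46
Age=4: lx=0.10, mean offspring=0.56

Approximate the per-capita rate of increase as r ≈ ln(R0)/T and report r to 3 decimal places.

R0 = Σ lx·mx = 0 + 1.3064 + 1.7688 + 1.0658 + 0.056 = 4.197
Σ x·lx·mx = 8.2654; T = 8.2654/4.197 = 1.96936…
r ≈ ln(R0)/T = ln(4.197)/1.96936… = 0.72834… → 0.728

0.728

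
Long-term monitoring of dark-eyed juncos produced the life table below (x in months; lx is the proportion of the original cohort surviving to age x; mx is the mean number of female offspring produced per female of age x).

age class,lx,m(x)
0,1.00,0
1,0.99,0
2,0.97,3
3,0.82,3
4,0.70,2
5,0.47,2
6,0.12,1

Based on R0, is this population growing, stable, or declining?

R0 = Σ lx·mx = 0 + 0 + 2.91 + 2.46 + 1.4 + 0.94 + 0.12 = 7.83
R0 > 1, so the population is growing.

growing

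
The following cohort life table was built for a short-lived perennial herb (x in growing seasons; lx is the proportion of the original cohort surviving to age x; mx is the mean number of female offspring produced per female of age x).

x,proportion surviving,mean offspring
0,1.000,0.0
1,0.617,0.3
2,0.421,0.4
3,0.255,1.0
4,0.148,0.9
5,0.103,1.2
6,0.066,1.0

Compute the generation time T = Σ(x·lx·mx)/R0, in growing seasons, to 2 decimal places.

lx·mx: 0, 0.1851, 0.1684, 0.255, 0.1332, 0.1236, 0.066 → R0 = 0.9313
x·lx·mx: 0, 0.1851, 0.3368, 0.765, 0.5328, 0.618, 0.396 → Σ = 2.8337
T = 2.8337 / 0.9313 = 3.042736… → 3.04

3.04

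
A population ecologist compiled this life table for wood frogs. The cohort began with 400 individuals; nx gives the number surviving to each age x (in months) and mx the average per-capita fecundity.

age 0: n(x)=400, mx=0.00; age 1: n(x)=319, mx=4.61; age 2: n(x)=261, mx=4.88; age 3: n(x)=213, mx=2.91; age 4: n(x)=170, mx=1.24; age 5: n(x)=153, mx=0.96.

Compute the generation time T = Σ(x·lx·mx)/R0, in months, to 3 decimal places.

lx = nx/n0 = nx/400: 1, 0.7975, 0.6525, 0.5325, 0.425, 0.3825
lx·mx: 0, 3.676475, 3.1842, 1.549575, 0.527, 0.3672 → R0 = 9.30445
x·lx·mx: 0, 3.676475, 6.3684, 4.648725, 2.108, 1.836 → Σ = 18.6376
T = 18.6376 / 9.30445 = 2.003085… → 2.003

2.003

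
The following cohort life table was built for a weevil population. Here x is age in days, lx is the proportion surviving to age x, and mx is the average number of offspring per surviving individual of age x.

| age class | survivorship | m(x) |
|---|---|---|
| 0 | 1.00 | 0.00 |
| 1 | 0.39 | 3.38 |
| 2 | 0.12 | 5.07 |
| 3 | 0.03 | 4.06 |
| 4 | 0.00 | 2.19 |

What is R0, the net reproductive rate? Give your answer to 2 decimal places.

2.05

lx·mx by age: 0, 1.3182, 0.6084, 0.1218, 0
R0 = Σ lx·mx = 2.0484 → 2.05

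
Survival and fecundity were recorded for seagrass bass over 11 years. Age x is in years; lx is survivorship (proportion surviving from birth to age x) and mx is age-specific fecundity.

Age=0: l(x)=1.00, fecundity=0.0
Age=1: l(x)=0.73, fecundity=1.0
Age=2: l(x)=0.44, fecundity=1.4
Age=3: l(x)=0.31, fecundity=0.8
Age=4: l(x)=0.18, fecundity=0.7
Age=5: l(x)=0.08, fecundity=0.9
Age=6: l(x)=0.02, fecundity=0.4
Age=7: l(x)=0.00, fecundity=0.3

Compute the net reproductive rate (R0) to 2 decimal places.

lx·mx by age: 0, 0.73, 0.616, 0.248, 0.126, 0.072, 0.008, 0
R0 = Σ lx·mx = 1.8 → 1.80

1.80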